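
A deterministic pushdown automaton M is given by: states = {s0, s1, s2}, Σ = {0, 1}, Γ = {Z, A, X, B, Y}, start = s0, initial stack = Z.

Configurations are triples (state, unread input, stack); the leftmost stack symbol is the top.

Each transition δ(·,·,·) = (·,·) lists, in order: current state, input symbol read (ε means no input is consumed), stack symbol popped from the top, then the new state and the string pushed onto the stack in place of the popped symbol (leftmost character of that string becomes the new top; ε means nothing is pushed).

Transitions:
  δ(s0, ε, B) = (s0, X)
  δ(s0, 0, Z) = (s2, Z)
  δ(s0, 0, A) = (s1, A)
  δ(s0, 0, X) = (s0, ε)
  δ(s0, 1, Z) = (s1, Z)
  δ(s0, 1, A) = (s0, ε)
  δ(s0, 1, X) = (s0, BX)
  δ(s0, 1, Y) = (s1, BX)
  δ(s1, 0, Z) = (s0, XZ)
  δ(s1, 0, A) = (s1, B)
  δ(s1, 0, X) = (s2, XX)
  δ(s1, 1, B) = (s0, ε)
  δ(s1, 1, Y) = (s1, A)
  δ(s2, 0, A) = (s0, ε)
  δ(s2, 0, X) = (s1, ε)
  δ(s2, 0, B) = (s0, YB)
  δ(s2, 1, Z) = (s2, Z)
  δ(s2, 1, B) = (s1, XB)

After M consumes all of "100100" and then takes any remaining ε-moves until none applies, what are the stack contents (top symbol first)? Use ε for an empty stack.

Z

(s0, 100100, Z) ⊢ (s1, 00100, Z) ⊢ (s0, 0100, XZ) ⊢ (s0, 100, Z) ⊢ (s1, 00, Z) ⊢ (s0, 0, XZ) ⊢ (s0, ε, Z)
All input consumed in state s0 with stack Z.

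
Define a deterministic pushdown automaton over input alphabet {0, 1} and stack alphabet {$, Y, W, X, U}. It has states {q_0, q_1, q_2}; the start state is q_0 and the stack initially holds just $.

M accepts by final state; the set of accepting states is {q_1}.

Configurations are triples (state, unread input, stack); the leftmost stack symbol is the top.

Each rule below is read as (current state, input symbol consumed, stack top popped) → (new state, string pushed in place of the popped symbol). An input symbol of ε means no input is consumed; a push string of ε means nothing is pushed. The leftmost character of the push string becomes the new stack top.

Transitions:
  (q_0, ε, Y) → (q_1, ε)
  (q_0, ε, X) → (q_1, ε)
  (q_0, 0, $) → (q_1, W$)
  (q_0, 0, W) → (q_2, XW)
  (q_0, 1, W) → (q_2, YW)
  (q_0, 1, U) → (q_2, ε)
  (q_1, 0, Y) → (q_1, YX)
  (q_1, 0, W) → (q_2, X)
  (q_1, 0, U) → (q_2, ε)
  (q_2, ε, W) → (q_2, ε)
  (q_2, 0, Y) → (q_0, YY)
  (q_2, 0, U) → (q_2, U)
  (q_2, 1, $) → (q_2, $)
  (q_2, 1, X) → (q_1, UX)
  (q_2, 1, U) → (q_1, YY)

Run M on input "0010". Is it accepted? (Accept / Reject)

(q_0, 0010, $)
  read 0, top $: go to q_1, push W$ → (q_1, 010, W$)
  read 0, top W: go to q_2, push X → (q_2, 10, X$)
  read 1, top X: go to q_1, push UX → (q_1, 0, UX$)
  read 0, top U: go to q_2, push ε → (q_2, ε, X$)
All input consumed; state q_2 ∉ F and no further ε-move applies.

Reject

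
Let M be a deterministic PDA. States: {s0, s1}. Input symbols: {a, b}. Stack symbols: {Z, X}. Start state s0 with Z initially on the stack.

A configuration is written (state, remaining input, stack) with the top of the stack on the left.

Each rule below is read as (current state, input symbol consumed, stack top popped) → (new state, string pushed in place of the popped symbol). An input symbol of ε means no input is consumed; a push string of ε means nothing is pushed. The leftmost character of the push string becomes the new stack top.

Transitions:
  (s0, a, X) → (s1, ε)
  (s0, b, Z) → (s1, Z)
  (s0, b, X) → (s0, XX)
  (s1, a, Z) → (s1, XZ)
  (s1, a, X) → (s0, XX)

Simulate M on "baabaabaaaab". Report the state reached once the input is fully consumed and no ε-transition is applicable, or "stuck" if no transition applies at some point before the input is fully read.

(s0, baabaabaaaab, Z)
  read b, top Z: go to s1, push Z → (s1, aabaabaaaab, Z)
  read a, top Z: go to s1, push XZ → (s1, abaabaaaab, XZ)
  read a, top X: go to s0, push XX → (s0, baabaaaab, XXZ)
  read b, top X: go to s0, push XX → (s0, aabaaaab, XXXZ)
  read a, top X: go to s1, push ε → (s1, abaaaab, XXZ)
  read a, top X: go to s0, push XX → (s0, baaaab, XXXZ)
  read b, top X: go to s0, push XX → (s0, aaaab, XXXXZ)
  read a, top X: go to s1, push ε → (s1, aaab, XXXZ)
  read a, top X: go to s0, push XX → (s0, aab, XXXXZ)
  read a, top X: go to s1, push ε → (s1, ab, XXXZ)
  read a, top X: go to s0, push XX → (s0, b, XXXXZ)
  read b, top X: go to s0, push XX → (s0, ε, XXXXXZ)
All input consumed; M is in state s0.

s0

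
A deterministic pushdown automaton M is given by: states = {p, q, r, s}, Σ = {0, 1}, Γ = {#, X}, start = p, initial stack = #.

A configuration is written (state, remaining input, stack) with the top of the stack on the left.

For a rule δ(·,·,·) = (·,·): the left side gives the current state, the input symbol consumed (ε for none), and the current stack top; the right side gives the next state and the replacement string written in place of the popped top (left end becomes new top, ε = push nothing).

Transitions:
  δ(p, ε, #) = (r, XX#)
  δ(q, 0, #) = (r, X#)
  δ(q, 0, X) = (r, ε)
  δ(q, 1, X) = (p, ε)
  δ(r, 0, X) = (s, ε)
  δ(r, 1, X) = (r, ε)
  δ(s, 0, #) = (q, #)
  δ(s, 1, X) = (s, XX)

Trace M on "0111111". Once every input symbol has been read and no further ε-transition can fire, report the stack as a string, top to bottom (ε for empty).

(p, 0111111, #)
  ε-move, top #: go to r, push XX# → (r, 0111111, XX#)
  read 0, top X: go to s, push ε → (s, 111111, X#)
  read 1, top X: go to s, push XX → (s, 11111, XX#)
  read 1, top X: go to s, push XX → (s, 1111, XXX#)
  read 1, top X: go to s, push XX → (s, 111, XXXX#)
  read 1, top X: go to s, push XX → (s, 11, XXXXX#)
  read 1, top X: go to s, push XX → (s, 1, XXXXXX#)
  read 1, top X: go to s, push XX → (s, ε, XXXXXXX#)
All input consumed in state s with stack XXXXXXX#.

XXXXXXX#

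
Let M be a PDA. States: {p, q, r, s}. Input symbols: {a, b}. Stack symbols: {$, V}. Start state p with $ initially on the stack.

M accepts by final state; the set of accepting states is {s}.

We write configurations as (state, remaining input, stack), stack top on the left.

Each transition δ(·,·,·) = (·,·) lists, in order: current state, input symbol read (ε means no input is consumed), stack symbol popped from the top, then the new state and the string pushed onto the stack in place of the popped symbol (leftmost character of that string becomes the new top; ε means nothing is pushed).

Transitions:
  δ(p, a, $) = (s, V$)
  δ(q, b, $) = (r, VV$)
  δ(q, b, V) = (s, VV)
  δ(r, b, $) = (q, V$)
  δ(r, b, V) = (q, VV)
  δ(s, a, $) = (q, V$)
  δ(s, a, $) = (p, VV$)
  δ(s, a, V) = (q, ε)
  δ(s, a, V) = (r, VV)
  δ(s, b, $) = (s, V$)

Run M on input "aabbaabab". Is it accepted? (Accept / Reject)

Reject

No computation consumes all input and reaches a final state.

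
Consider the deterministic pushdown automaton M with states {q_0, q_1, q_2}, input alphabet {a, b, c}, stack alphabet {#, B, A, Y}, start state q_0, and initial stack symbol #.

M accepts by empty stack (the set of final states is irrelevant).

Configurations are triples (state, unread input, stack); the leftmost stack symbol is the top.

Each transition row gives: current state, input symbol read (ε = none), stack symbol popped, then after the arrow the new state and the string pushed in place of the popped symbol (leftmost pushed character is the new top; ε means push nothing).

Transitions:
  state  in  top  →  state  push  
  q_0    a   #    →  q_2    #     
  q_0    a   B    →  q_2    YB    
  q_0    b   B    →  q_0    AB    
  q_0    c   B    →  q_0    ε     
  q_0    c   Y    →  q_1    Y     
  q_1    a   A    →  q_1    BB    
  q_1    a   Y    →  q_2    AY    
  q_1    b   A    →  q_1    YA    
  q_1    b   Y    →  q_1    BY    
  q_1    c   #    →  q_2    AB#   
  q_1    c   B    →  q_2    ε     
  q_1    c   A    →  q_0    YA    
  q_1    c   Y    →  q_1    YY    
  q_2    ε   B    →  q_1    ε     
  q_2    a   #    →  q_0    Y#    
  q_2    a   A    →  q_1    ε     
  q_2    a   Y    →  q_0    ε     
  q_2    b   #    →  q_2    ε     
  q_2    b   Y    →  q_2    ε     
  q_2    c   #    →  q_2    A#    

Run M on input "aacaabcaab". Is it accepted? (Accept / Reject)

(q_0, aacaabcaab, #)
  read a, top #: go to q_2, push # → (q_2, acaabcaab, #)
  read a, top #: go to q_0, push Y# → (q_0, caabcaab, Y#)
  read c, top Y: go to q_1, push Y → (q_1, aabcaab, Y#)
  read a, top Y: go to q_2, push AY → (q_2, abcaab, AY#)
  read a, top A: go to q_1, push ε → (q_1, bcaab, Y#)
  read b, top Y: go to q_1, push BY → (q_1, caab, BY#)
  read c, top B: go to q_2, push ε → (q_2, aab, Y#)
  read a, top Y: go to q_0, push ε → (q_0, ab, #)
  read a, top #: go to q_2, push # → (q_2, b, #)
  read b, top #: go to q_2, push ε → (q_2, ε, ε)
All input consumed and the stack is empty.

Accept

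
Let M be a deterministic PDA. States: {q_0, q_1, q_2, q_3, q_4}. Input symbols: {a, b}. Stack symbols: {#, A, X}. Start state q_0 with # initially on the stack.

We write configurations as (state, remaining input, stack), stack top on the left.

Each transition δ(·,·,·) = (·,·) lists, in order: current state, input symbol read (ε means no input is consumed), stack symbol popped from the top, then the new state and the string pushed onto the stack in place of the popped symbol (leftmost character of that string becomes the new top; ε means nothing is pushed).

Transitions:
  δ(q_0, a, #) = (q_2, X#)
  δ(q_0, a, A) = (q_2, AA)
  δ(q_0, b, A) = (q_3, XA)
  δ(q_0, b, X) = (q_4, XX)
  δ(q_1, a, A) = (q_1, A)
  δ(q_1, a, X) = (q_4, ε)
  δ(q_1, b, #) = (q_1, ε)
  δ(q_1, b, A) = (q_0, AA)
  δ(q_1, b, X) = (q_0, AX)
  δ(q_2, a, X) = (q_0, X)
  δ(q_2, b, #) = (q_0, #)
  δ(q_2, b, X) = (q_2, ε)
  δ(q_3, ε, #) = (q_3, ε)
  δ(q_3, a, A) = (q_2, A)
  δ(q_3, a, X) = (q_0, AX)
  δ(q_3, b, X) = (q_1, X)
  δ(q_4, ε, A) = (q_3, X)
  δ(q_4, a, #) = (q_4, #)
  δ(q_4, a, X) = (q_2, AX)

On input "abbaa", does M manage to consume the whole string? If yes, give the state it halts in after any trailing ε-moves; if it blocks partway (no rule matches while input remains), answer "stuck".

q_0

(q_0, abbaa, #)
  read a, top #: go to q_2, push X# → (q_2, bbaa, X#)
  read b, top X: go to q_2, push ε → (q_2, baa, #)
  read b, top #: go to q_0, push # → (q_0, aa, #)
  read a, top #: go to q_2, push X# → (q_2, a, X#)
  read a, top X: go to q_0, push X → (q_0, ε, X#)
All input consumed; M is in state q_0.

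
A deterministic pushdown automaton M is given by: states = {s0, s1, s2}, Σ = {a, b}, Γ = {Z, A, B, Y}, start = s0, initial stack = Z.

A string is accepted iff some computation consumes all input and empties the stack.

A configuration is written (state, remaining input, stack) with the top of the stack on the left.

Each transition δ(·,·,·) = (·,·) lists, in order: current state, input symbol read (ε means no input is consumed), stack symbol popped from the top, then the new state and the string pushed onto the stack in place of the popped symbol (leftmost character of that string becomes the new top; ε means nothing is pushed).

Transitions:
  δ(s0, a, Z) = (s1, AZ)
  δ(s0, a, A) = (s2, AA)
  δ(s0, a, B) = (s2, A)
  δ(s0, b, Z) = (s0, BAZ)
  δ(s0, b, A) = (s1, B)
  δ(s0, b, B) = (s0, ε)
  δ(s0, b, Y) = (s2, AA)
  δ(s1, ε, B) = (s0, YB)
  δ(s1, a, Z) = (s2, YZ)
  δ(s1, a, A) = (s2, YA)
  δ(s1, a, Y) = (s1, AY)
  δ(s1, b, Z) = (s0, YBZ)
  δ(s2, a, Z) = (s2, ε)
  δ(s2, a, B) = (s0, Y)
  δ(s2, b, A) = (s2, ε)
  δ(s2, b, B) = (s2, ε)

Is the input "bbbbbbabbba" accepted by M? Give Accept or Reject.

Accept

(s0, bbbbbbabbba, Z) ⊢ (s0, bbbbbabbba, BAZ) ⊢ (s0, bbbbabbba, AZ) ⊢ (s1, bbbabbba, BZ) ⊢ (s0, bbbabbba, YBZ) ⊢ (s2, bbabbba, AABZ) ⊢ (s2, babbba, ABZ) ⊢ (s2, abbba, BZ) ⊢ (s0, bbba, YZ) ⊢ (s2, bba, AAZ) ⊢ (s2, ba, AZ) ⊢ (s2, a, Z) ⊢ (s2, ε, ε)
All input consumed and the stack is empty.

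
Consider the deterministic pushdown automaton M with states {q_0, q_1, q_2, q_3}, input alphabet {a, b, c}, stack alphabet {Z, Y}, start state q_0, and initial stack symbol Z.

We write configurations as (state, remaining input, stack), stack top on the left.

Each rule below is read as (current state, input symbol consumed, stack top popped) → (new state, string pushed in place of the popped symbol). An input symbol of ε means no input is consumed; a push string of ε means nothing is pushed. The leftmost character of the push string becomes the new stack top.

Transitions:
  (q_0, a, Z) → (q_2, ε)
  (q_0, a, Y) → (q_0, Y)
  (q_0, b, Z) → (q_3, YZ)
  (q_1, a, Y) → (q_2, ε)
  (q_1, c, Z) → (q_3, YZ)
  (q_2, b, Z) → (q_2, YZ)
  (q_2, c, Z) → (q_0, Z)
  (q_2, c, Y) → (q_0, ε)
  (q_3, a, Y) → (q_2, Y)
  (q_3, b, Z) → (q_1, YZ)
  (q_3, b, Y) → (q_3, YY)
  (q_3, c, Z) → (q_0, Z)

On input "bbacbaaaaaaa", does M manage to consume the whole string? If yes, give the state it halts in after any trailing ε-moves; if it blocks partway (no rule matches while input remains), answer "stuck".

stuck

(q_0, bbacbaaaaaaa, Z) ⊢ (q_3, bacbaaaaaaa, YZ) ⊢ (q_3, acbaaaaaaa, YYZ) ⊢ (q_2, cbaaaaaaa, YYZ) ⊢ (q_0, baaaaaaa, YZ)
No transition for (q_0, b, top Y); M blocks with input baaaaaaa remaining.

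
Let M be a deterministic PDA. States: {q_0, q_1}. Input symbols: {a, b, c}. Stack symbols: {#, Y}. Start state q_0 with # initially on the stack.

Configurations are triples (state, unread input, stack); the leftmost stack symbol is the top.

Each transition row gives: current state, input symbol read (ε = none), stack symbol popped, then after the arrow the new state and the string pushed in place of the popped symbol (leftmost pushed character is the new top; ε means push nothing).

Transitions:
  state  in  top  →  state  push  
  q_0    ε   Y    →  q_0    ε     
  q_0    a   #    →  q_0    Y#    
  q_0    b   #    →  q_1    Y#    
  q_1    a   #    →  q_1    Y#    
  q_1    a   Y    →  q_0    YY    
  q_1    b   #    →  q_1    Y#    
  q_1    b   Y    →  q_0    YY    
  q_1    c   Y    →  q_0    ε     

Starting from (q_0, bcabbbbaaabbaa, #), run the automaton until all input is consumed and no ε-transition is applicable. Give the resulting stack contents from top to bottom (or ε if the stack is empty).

#

(q_0, bcabbbbaaabbaa, #) ⊢ (q_1, cabbbbaaabbaa, Y#) ⊢ (q_0, abbbbaaabbaa, #) ⊢ (q_0, bbbbaaabbaa, Y#) ⊢ (q_0, bbbbaaabbaa, #) ⊢ (q_1, bbbaaabbaa, Y#) ⊢ (q_0, bbaaabbaa, YY#) ⊢ (q_0, bbaaabbaa, Y#) ⊢ (q_0, bbaaabbaa, #) ⊢ (q_1, baaabbaa, Y#) ⊢ (q_0, aaabbaa, YY#) ⊢ (q_0, aaabbaa, Y#) ⊢ (q_0, aaabbaa, #) ⊢ (q_0, aabbaa, Y#) ⊢ (q_0, aabbaa, #) ⊢ (q_0, abbaa, Y#) ⊢ (q_0, abbaa, #) ⊢ (q_0, bbaa, Y#) ⊢ (q_0, bbaa, #) ⊢ (q_1, baa, Y#) ⊢ (q_0, aa, YY#) ⊢ (q_0, aa, Y#) ⊢ (q_0, aa, #) ⊢ (q_0, a, Y#) ⊢ (q_0, a, #) ⊢ (q_0, ε, Y#) ⊢ (q_0, ε, #)
All input consumed in state q_0 with stack #.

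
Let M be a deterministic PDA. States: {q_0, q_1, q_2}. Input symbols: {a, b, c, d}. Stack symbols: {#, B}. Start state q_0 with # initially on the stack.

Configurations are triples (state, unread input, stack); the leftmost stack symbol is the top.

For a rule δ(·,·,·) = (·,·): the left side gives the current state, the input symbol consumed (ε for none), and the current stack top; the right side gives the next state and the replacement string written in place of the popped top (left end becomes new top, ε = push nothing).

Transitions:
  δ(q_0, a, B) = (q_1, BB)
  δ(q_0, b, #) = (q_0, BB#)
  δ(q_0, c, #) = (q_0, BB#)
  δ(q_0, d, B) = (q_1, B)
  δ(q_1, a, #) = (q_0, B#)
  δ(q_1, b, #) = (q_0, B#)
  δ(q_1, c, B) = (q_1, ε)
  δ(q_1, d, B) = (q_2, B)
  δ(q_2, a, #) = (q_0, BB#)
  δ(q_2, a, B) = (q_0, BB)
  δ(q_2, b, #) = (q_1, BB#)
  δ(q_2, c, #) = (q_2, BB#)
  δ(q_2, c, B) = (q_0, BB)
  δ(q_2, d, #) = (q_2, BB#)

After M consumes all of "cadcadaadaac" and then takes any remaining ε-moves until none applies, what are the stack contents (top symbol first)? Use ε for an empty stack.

BBBBBBBB#

(q_0, cadcadaadaac, #)
  read c, top #: go to q_0, push BB# → (q_0, adcadaadaac, BB#)
  read a, top B: go to q_1, push BB → (q_1, dcadaadaac, BBB#)
  read d, top B: go to q_2, push B → (q_2, cadaadaac, BBB#)
  read c, top B: go to q_0, push BB → (q_0, adaadaac, BBBB#)
  read a, top B: go to q_1, push BB → (q_1, daadaac, BBBBB#)
  read d, top B: go to q_2, push B → (q_2, aadaac, BBBBB#)
  read a, top B: go to q_0, push BB → (q_0, adaac, BBBBBB#)
  read a, top B: go to q_1, push BB → (q_1, daac, BBBBBBB#)
  read d, top B: go to q_2, push B → (q_2, aac, BBBBBBB#)
  read a, top B: go to q_0, push BB → (q_0, ac, BBBBBBBB#)
  read a, top B: go to q_1, push BB → (q_1, c, BBBBBBBBB#)
  read c, top B: go to q_1, push ε → (q_1, ε, BBBBBBBB#)
All input consumed in state q_1 with stack BBBBBBBB#.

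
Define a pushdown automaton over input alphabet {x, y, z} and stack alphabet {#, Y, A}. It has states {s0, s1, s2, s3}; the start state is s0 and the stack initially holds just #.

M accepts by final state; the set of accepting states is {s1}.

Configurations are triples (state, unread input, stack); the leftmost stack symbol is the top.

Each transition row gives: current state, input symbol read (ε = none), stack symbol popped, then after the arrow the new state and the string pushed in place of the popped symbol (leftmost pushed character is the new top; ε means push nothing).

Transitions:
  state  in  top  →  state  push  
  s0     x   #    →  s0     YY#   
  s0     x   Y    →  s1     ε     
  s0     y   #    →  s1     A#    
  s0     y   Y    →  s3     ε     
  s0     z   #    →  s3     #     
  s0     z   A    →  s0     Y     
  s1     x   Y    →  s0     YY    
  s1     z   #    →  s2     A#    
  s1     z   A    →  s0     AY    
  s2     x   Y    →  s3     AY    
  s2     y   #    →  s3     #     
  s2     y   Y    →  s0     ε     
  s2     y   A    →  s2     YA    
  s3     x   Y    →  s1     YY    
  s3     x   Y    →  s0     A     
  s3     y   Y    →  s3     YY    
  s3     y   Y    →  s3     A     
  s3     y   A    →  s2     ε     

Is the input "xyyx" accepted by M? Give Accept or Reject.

Accept

One accepting computation: (s0, xyyx, #) ⊢ (s0, yyx, YY#) ⊢ (s3, yx, Y#) ⊢ (s3, x, YY#) ⊢ (s1, ε, YYY#)
All input consumed and state s1 ∈ F.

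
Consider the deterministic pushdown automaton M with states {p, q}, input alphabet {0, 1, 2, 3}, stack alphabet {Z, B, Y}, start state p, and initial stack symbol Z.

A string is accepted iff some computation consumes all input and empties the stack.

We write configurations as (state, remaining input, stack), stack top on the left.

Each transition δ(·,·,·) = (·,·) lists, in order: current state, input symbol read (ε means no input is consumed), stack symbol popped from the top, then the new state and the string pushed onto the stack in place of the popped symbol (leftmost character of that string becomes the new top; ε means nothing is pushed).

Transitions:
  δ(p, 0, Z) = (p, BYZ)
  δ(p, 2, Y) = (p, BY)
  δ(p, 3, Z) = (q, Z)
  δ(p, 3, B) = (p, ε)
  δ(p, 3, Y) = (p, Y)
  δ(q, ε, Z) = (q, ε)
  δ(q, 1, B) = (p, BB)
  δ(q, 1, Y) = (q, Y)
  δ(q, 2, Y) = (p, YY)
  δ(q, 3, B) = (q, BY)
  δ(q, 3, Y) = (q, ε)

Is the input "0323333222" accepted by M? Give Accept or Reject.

Reject

(p, 0323333222, Z)
  read 0, top Z: go to p, push BYZ → (p, 323333222, BYZ)
  read 3, top B: go to p, push ε → (p, 23333222, YZ)
  read 2, top Y: go to p, push BY → (p, 3333222, BYZ)
  read 3, top B: go to p, push ε → (p, 333222, YZ)
  read 3, top Y: go to p, push Y → (p, 33222, YZ)
  read 3, top Y: go to p, push Y → (p, 3222, YZ)
  read 3, top Y: go to p, push Y → (p, 222, YZ)
  read 2, top Y: go to p, push BY → (p, 22, BYZ)
No transition applies at (p, 22, BYZ); input not fully consumed.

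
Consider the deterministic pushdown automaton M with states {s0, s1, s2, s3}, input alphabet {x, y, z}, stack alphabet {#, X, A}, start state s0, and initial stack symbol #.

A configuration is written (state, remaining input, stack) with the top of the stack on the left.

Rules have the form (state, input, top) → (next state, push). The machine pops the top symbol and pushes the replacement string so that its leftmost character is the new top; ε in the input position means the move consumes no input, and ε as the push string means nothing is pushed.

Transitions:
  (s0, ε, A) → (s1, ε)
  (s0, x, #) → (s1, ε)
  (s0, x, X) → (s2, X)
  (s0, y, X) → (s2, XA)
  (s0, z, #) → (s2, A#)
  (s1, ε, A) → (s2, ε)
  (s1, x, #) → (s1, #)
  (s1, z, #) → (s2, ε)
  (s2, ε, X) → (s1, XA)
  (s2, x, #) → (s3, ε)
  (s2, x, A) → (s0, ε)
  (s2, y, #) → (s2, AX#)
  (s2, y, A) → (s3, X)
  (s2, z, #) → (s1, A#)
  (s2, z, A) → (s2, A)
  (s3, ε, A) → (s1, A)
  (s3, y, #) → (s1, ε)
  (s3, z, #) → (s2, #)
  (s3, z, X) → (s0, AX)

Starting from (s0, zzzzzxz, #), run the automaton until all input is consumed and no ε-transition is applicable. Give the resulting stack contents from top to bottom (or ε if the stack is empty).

A#

(s0, zzzzzxz, #)
  read z, top #: go to s2, push A# → (s2, zzzzxz, A#)
  read z, top A: go to s2, push A → (s2, zzzxz, A#)
  read z, top A: go to s2, push A → (s2, zzxz, A#)
  read z, top A: go to s2, push A → (s2, zxz, A#)
  read z, top A: go to s2, push A → (s2, xz, A#)
  read x, top A: go to s0, push ε → (s0, z, #)
  read z, top #: go to s2, push A# → (s2, ε, A#)
All input consumed in state s2 with stack A#.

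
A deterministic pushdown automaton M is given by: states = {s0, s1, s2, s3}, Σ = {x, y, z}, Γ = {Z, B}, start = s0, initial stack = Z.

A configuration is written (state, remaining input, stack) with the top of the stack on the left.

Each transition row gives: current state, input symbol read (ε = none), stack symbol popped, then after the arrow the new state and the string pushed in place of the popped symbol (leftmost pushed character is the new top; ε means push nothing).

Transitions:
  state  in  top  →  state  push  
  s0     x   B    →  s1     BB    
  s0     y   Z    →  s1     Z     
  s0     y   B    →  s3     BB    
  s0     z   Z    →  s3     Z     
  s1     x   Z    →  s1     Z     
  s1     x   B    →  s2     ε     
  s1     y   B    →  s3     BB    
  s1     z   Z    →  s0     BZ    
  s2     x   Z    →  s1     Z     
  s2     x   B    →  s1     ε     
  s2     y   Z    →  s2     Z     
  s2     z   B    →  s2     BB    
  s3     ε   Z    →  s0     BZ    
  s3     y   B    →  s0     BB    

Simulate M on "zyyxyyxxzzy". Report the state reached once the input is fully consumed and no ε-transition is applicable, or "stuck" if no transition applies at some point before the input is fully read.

(s0, zyyxyyxxzzy, Z) ⊢ (s3, yyxyyxxzzy, Z) ⊢ (s0, yyxyyxxzzy, BZ) ⊢ (s3, yxyyxxzzy, BBZ) ⊢ (s0, xyyxxzzy, BBBZ) ⊢ (s1, yyxxzzy, BBBBZ) ⊢ (s3, yxxzzy, BBBBBZ) ⊢ (s0, xxzzy, BBBBBBZ) ⊢ (s1, xzzy, BBBBBBBZ) ⊢ (s2, zzy, BBBBBBZ) ⊢ (s2, zy, BBBBBBBZ) ⊢ (s2, y, BBBBBBBBZ)
No transition for (s2, y, top B); M blocks with input y remaining.

stuck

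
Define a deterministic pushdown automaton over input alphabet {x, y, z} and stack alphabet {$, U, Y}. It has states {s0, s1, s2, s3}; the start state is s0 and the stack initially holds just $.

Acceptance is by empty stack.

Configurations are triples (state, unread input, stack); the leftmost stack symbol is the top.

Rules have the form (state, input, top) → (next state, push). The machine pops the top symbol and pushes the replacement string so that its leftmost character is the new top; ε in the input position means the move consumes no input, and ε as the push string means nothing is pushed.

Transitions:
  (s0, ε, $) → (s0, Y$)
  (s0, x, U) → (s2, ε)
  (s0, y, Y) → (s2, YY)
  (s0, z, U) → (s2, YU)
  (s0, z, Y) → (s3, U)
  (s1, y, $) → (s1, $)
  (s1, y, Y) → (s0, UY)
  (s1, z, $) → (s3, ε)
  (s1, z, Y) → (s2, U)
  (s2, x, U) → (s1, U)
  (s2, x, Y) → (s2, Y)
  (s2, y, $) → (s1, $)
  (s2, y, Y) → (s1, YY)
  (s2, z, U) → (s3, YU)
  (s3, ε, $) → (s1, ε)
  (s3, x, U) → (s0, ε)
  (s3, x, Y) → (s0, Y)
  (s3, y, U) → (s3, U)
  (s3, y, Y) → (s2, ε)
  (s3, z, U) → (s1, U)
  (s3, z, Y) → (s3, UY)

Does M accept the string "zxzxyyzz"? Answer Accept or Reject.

(s0, zxzxyyzz, $) ⊢ (s0, zxzxyyzz, Y$) ⊢ (s3, xzxyyzz, U$) ⊢ (s0, zxyyzz, $) ⊢ (s0, zxyyzz, Y$) ⊢ (s3, xyyzz, U$) ⊢ (s0, yyzz, $) ⊢ (s0, yyzz, Y$) ⊢ (s2, yzz, YY$) ⊢ (s1, zz, YYY$) ⊢ (s2, z, UYY$) ⊢ (s3, ε, YUYY$)
All input consumed; stack is YUYY$, not empty, and no further ε-move applies.

Reject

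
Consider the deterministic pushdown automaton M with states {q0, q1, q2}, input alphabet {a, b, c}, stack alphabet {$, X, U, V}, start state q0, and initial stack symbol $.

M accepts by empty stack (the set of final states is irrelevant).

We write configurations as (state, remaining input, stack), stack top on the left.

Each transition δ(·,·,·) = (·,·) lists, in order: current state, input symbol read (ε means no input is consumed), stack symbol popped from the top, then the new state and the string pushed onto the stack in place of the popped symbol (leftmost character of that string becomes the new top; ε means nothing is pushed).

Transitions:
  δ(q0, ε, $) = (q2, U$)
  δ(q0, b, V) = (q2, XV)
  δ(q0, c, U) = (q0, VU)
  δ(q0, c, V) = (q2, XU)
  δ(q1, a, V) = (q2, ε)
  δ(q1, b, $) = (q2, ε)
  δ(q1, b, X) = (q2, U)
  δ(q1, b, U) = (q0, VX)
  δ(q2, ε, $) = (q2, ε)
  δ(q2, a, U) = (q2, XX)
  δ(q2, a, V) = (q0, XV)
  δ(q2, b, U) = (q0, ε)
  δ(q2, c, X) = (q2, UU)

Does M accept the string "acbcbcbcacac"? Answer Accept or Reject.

Reject

(q0, acbcbcbcacac, $)
  ε-move, top $: go to q2, push U$ → (q2, acbcbcbcacac, U$)
  read a, top U: go to q2, push XX → (q2, cbcbcbcacac, XX$)
  read c, top X: go to q2, push UU → (q2, bcbcbcacac, UUX$)
  read b, top U: go to q0, push ε → (q0, cbcbcacac, UX$)
  read c, top U: go to q0, push VU → (q0, bcbcacac, VUX$)
  read b, top V: go to q2, push XV → (q2, cbcacac, XVUX$)
  read c, top X: go to q2, push UU → (q2, bcacac, UUVUX$)
  read b, top U: go to q0, push ε → (q0, cacac, UVUX$)
  read c, top U: go to q0, push VU → (q0, acac, VUVUX$)
No transition applies at (q0, acac, VUVUX$); input not fully consumed.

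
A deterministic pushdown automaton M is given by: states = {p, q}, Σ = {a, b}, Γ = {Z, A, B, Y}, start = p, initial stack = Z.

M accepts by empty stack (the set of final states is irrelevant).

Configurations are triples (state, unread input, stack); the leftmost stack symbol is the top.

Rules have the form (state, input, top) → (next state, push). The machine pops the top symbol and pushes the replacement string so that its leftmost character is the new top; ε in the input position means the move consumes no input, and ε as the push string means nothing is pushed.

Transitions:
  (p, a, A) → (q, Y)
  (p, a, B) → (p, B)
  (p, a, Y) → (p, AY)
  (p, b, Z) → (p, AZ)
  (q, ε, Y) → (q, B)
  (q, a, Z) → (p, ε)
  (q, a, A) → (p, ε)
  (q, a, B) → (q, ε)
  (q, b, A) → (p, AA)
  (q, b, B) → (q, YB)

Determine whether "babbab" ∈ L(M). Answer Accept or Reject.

Reject

(p, babbab, Z) ⊢ (p, abbab, AZ) ⊢ (q, bbab, YZ) ⊢ (q, bbab, BZ) ⊢ (q, bab, YBZ) ⊢ (q, bab, BBZ) ⊢ (q, ab, YBBZ) ⊢ (q, ab, BBBZ) ⊢ (q, b, BBZ) ⊢ (q, ε, YBBZ) ⊢ (q, ε, BBBZ)
All input consumed; stack is BBBZ, not empty, and no further ε-move applies.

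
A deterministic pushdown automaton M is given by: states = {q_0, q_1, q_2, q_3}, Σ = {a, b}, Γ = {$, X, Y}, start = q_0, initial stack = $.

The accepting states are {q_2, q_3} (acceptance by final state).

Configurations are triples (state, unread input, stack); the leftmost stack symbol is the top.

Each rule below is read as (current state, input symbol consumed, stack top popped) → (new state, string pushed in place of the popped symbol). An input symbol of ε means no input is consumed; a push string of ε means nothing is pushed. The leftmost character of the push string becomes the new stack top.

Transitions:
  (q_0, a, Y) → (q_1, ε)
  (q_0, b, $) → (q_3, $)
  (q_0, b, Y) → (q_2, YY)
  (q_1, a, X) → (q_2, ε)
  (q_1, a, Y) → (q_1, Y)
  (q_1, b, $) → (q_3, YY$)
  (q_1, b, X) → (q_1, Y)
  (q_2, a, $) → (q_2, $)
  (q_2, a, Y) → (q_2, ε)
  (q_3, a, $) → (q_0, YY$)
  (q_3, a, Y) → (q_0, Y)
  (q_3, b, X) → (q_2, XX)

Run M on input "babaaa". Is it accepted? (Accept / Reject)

Accept

(q_0, babaaa, $)
  read b, top $: go to q_3, push $ → (q_3, abaaa, $)
  read a, top $: go to q_0, push YY$ → (q_0, baaa, YY$)
  read b, top Y: go to q_2, push YY → (q_2, aaa, YYY$)
  read a, top Y: go to q_2, push ε → (q_2, aa, YY$)
  read a, top Y: go to q_2, push ε → (q_2, a, Y$)
  read a, top Y: go to q_2, push ε → (q_2, ε, $)
All input consumed; state q_2 ∈ F.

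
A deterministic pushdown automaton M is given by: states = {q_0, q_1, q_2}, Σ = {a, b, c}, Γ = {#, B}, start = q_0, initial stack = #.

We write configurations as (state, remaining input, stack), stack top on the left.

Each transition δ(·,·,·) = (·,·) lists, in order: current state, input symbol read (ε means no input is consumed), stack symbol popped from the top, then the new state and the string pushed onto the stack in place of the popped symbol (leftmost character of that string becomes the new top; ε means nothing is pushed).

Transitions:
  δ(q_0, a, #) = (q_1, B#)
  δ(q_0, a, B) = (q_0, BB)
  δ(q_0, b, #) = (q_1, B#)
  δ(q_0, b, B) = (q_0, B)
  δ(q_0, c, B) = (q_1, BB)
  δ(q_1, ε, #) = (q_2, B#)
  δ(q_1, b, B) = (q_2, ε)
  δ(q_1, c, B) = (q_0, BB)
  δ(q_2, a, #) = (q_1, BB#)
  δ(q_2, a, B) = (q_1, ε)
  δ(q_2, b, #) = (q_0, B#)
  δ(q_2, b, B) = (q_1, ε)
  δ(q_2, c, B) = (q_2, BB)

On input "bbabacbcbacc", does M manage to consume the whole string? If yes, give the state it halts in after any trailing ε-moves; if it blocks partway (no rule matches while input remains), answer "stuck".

(q_0, bbabacbcbacc, #)
  read b, top #: go to q_1, push B# → (q_1, babacbcbacc, B#)
  read b, top B: go to q_2, push ε → (q_2, abacbcbacc, #)
  read a, top #: go to q_1, push BB# → (q_1, bacbcbacc, BB#)
  read b, top B: go to q_2, push ε → (q_2, acbcbacc, B#)
  read a, top B: go to q_1, push ε → (q_1, cbcbacc, #)
  ε-move, top #: go to q_2, push B# → (q_2, cbcbacc, B#)
  read c, top B: go to q_2, push BB → (q_2, bcbacc, BB#)
  read b, top B: go to q_1, push ε → (q_1, cbacc, B#)
  read c, top B: go to q_0, push BB → (q_0, bacc, BB#)
  read b, top B: go to q_0, push B → (q_0, acc, BB#)
  read a, top B: go to q_0, push BB → (q_0, cc, BBB#)
  read c, top B: go to q_1, push BB → (q_1, c, BBBB#)
  read c, top B: go to q_0, push BB → (q_0, ε, BBBBB#)
All input consumed; M is in state q_0.

q_0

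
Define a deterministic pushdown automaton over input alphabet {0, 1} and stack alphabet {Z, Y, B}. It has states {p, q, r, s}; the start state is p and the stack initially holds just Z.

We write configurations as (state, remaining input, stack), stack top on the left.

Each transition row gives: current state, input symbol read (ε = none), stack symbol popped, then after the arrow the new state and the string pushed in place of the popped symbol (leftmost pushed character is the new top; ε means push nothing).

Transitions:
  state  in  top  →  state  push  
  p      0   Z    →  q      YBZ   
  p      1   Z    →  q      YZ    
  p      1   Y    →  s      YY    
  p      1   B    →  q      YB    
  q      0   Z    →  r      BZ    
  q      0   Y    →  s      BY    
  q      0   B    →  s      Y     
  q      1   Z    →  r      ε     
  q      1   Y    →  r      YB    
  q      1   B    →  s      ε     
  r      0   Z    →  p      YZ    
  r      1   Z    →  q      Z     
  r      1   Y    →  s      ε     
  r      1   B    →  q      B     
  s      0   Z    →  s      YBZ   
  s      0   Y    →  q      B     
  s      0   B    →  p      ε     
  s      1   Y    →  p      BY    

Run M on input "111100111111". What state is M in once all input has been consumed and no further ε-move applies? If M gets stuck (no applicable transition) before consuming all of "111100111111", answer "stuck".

(p, 111100111111, Z)
  read 1, top Z: go to q, push YZ → (q, 11100111111, YZ)
  read 1, top Y: go to r, push YB → (r, 1100111111, YBZ)
  read 1, top Y: go to s, push ε → (s, 100111111, BZ)
No transition for (s, 1, top B); M blocks with input 100111111 remaining.

stuck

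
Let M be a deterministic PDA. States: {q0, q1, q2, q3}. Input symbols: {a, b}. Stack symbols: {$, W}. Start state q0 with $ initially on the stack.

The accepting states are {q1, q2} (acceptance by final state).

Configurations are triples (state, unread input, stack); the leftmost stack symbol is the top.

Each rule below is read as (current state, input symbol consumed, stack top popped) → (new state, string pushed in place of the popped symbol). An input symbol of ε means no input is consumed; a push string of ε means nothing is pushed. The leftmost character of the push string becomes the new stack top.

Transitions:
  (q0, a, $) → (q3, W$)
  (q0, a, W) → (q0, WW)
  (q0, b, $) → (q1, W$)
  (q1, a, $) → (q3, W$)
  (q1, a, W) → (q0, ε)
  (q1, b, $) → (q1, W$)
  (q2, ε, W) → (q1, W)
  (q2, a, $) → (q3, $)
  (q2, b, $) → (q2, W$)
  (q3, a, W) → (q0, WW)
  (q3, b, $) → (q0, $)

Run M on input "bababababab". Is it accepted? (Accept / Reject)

Accept

(q0, bababababab, $)
  read b, top $: go to q1, push W$ → (q1, ababababab, W$)
  read a, top W: go to q0, push ε → (q0, babababab, $)
  read b, top $: go to q1, push W$ → (q1, abababab, W$)
  read a, top W: go to q0, push ε → (q0, bababab, $)
  read b, top $: go to q1, push W$ → (q1, ababab, W$)
  read a, top W: go to q0, push ε → (q0, babab, $)
  read b, top $: go to q1, push W$ → (q1, abab, W$)
  read a, top W: go to q0, push ε → (q0, bab, $)
  read b, top $: go to q1, push W$ → (q1, ab, W$)
  read a, top W: go to q0, push ε → (q0, b, $)
  read b, top $: go to q1, push W$ → (q1, ε, W$)
All input consumed; state q1 ∈ F.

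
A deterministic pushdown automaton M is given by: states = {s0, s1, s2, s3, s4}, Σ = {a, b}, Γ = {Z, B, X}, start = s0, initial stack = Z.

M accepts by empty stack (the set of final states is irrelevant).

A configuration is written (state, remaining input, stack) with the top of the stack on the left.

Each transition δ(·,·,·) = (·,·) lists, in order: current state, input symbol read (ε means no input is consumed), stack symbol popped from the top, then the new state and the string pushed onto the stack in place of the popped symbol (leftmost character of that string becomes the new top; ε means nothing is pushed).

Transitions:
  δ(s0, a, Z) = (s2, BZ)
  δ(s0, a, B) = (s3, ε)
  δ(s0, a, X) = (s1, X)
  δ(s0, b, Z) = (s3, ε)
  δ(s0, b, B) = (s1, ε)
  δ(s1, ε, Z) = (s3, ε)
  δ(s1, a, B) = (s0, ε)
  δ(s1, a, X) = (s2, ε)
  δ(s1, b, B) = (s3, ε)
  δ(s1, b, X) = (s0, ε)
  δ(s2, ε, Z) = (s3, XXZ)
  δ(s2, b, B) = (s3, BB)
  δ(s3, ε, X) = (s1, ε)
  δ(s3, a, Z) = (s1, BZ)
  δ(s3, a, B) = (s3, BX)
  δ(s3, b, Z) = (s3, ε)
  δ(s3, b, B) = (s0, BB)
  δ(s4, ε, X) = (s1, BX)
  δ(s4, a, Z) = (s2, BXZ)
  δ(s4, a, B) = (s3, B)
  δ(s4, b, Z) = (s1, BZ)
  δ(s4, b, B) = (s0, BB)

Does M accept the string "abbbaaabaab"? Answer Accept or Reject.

(s0, abbbaaabaab, Z)
  read a, top Z: go to s2, push BZ → (s2, bbbaaabaab, BZ)
  read b, top B: go to s3, push BB → (s3, bbaaabaab, BBZ)
  read b, top B: go to s0, push BB → (s0, baaabaab, BBBZ)
  read b, top B: go to s1, push ε → (s1, aaabaab, BBZ)
  read a, top B: go to s0, push ε → (s0, aabaab, BZ)
  read a, top B: go to s3, push ε → (s3, abaab, Z)
  read a, top Z: go to s1, push BZ → (s1, baab, BZ)
  read b, top B: go to s3, push ε → (s3, aab, Z)
  read a, top Z: go to s1, push BZ → (s1, ab, BZ)
  read a, top B: go to s0, push ε → (s0, b, Z)
  read b, top Z: go to s3, push ε → (s3, ε, ε)
All input consumed and the stack is empty.

Accept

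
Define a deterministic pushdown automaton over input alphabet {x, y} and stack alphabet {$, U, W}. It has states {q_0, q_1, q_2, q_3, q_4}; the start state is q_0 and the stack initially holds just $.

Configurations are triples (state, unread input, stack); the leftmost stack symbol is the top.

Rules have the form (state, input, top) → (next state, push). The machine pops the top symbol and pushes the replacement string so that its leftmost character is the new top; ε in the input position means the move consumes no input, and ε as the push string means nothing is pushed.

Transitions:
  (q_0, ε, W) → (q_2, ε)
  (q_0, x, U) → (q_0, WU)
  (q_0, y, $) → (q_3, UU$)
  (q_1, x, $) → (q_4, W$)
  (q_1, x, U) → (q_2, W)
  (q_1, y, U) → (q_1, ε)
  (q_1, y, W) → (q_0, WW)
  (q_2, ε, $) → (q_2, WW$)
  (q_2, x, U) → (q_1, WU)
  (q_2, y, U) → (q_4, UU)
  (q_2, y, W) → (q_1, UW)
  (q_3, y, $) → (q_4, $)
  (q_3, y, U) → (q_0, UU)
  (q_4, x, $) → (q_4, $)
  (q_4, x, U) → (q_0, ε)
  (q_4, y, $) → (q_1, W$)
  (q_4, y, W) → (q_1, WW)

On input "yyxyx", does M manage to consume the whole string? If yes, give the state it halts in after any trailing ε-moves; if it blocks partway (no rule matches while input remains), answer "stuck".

q_0

(q_0, yyxyx, $)
  read y, top $: go to q_3, push UU$ → (q_3, yxyx, UU$)
  read y, top U: go to q_0, push UU → (q_0, xyx, UUU$)
  read x, top U: go to q_0, push WU → (q_0, yx, WUUU$)
  ε-move, top W: go to q_2, push ε → (q_2, yx, UUU$)
  read y, top U: go to q_4, push UU → (q_4, x, UUUU$)
  read x, top U: go to q_0, push ε → (q_0, ε, UUU$)
All input consumed; M is in state q_0.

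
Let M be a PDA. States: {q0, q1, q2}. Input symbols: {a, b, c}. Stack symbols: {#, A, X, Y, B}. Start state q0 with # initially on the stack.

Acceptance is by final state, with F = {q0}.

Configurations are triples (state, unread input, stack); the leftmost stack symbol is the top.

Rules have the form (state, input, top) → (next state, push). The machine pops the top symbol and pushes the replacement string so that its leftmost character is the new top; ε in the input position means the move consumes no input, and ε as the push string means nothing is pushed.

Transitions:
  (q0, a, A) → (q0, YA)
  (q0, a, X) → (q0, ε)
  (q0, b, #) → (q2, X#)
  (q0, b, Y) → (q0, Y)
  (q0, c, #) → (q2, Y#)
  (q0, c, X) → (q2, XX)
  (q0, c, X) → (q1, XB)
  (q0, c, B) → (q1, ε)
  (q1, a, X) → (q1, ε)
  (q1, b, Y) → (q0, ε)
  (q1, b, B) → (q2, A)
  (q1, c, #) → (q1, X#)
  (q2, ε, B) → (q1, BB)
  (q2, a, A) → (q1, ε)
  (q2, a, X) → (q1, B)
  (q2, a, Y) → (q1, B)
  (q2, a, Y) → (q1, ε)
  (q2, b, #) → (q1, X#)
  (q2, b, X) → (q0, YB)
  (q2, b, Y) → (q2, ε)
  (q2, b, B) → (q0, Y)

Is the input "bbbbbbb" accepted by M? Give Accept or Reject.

One accepting computation: (q0, bbbbbbb, #) ⊢ (q2, bbbbbb, X#) ⊢ (q0, bbbbb, YB#) ⊢ (q0, bbbb, YB#) ⊢ (q0, bbb, YB#) ⊢ (q0, bb, YB#) ⊢ (q0, b, YB#) ⊢ (q0, ε, YB#)
All input consumed and state q0 ∈ F.

Accept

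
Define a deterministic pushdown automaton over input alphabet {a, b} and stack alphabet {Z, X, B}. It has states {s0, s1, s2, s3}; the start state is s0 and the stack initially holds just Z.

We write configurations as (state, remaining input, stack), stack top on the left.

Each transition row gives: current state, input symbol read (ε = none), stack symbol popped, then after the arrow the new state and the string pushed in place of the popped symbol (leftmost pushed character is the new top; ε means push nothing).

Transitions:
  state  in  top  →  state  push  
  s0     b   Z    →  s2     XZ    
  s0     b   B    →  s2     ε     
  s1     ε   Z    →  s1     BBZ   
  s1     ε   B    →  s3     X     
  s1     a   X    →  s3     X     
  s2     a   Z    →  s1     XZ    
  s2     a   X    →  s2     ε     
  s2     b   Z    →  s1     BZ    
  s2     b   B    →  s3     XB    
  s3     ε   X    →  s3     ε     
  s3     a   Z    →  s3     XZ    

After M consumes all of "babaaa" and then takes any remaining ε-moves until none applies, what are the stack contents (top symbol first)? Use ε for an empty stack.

Z

(s0, babaaa, Z)
  read b, top Z: go to s2, push XZ → (s2, abaaa, XZ)
  read a, top X: go to s2, push ε → (s2, baaa, Z)
  read b, top Z: go to s1, push BZ → (s1, aaa, BZ)
  ε-move, top B: go to s3, push X → (s3, aaa, XZ)
  ε-move, top X: go to s3, push ε → (s3, aaa, Z)
  read a, top Z: go to s3, push XZ → (s3, aa, XZ)
  ε-move, top X: go to s3, push ε → (s3, aa, Z)
  read a, top Z: go to s3, push XZ → (s3, a, XZ)
  ε-move, top X: go to s3, push ε → (s3, a, Z)
  read a, top Z: go to s3, push XZ → (s3, ε, XZ)
  ε-move, top X: go to s3, push ε → (s3, ε, Z)
All input consumed in state s3 with stack Z.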